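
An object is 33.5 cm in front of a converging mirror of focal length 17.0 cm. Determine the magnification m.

1/d_i = 1/f − 1/d_o = 1/(17.00) − 1/(33.5) = 0.02897, so d_i = 34.52 cm.
m = −d_i/d_o = −(34.52)/(33.5) = -1.03.
The image is real, inverted and enlarged, in front of the mirror.

m = -1.03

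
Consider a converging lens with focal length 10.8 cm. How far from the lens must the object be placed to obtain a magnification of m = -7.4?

m = −d_i/d_o ⇒ d_i = −m·d_o.
1/f = 1/d_o + 1/d_i = 1/d_o − 1/(m·d_o) = (1 − 1/m)/d_o, so d_o = f(1 − 1/m) = (10.80)(1 − 1/(-7.4)) = 12.3 cm.

12.3 cm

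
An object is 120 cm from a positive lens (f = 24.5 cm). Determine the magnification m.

1/d_i = 1/f − 1/d_o = 1/(24.50) − 1/(120) = 0.03248, so d_i = 30.79 cm.
m = −d_i/d_o = −(30.79)/(120) = -0.257.
The image is real, inverted and reduced, on the far side of the lens.

m = -0.257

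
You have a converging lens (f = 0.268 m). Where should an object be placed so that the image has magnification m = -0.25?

m = −d_i/d_o ⇒ d_i = −m·d_o.
1/f = 1/d_o + 1/d_i = 1/d_o − 1/(m·d_o) = (1 − 1/m)/d_o, so d_o = f(1 − 1/m) = (0.2680)(1 − 1/(-0.25)) = 1.34 m.

1.34 m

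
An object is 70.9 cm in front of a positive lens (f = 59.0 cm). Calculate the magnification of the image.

m = -4.96

1/d_i = 1/f − 1/d_o = 1/(59.00) − 1/(70.9) = 0.002845, so d_i = 351.5 cm.
m = −d_i/d_o = −(351.5)/(70.9) = -4.96.
The image is real, inverted and enlarged, on the far side of the lens.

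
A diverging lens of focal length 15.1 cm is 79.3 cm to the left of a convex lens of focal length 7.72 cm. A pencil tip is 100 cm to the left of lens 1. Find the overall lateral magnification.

f₁ = −15.1 cm (diverging).
Lens 1: 1/d_i1 = 1/(-15.1) − 1/(100) = -0.07623, so d_i1 = -13.12 cm; m₁ = −d_i1/d_o1 = +0.1312.
d_o2 = 79.3 − (-13.12) = 92.42 cm.
Lens 2: 1/d_i2 = 1/(7.72) − 1/(92.42) = 0.1187, so d_i2 = 8.424 cm; m₂ = −d_i2/d_o2 = -0.09115.
m = m₁·m₂ = (+0.1312)(-0.09115) = -0.0120.

m = -0.0120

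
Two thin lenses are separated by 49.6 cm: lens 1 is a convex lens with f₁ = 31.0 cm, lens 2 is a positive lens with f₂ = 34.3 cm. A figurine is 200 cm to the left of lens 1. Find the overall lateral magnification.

Lens 1: 1/d_i1 = 1/(31.0) − 1/(200) = 0.02726, so d_i1 = 36.69 cm; m₁ = −d_i1/d_o1 = -0.1835.
d_o2 = 49.6 − (36.69) = 12.91 cm.
Lens 2: 1/d_i2 = 1/(34.3) − 1/(12.91) = -0.04830, so d_i2 = -20.70 cm; m₂ = −d_i2/d_o2 = +1.604.
m = m₁·m₂ = (-0.1835)(+1.604) = -0.294.

m = -0.294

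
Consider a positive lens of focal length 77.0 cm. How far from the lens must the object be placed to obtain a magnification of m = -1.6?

m = −d_i/d_o ⇒ d_i = −m·d_o.
1/f = 1/d_o + 1/d_i = 1/d_o − 1/(m·d_o) = (1 − 1/m)/d_o, so d_o = f(1 − 1/m) = (77.00)(1 − 1/(-1.6)) = 125 cm.

125 cm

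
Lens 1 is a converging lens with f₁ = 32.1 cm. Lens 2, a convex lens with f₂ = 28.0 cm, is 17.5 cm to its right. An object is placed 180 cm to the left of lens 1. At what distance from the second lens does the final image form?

Lens 1: 1/d_i1 = 1/f₁ − 1/d_o1 = 1/(32.1) − 1/(180) = 0.02560, so d_i1 = 39.07 cm.
The intermediate image is 39.07 cm to the right of lens 1, which lies 21.57 cm to the right of lens 2 — a virtual object — so d_o2 = −21.57 cm.
Lens 2: 1/d_i2 = 1/f₂ − 1/d_o2 = 1/(28.0) − 1/(-21.57) = 0.08207, so d_i2 = 12.2 cm.
The final image is real, 12.2 cm to the right of lens 2 (overall magnification ≈ -0.12).

12.2 cm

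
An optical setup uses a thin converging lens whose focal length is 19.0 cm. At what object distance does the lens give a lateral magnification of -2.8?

25.8 cm

m = −d_i/d_o ⇒ d_i = −m·d_o.
1/f = 1/d_o + 1/d_i = 1/d_o − 1/(m·d_o) = (1 − 1/m)/d_o, so d_o = f(1 − 1/m) = (19.00)(1 − 1/(-2.8)) = 25.8 cm.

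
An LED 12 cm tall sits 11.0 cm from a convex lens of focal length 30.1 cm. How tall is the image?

18.9 cm

1/d_i = 1/f − 1/d_o = 1/(30.10) − 1/(11.0) = -0.05769, so d_i = -17.34 cm.
m = −d_i/d_o = +1.576.
|h_i| = |m|·h_o = 1.576 × 12 = 18.9 cm. The image is virtual, upright and enlarged, on the same side as the object.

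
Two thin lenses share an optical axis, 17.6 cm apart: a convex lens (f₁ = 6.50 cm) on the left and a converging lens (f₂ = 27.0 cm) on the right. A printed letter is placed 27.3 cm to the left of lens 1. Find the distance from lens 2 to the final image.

Lens 1: 1/d_i1 = 1/f₁ − 1/d_o1 = 1/(6.50) − 1/(27.3) = 0.1172, so d_i1 = 8.531 cm.
The intermediate image is 8.531 cm to the right of lens 1, which is 17.6 − (8.531) = 9.069 cm to the left of lens 2, so d_o2 = +9.069 cm.
Lens 2: 1/d_i2 = 1/f₂ − 1/d_o2 = 1/(27.0) − 1/(9.069) = -0.07323, so d_i2 = -13.7 cm.
The final image is virtual, 13.7 cm to the left of lens 2 (overall magnification ≈ -0.47).

13.7 cm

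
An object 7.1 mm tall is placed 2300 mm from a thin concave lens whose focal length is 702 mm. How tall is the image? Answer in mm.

1.66 mm

For a concave lens, f = -702 mm.
1/d_i = 1/f − 1/d_o = 1/(-702.0) − 1/(2300) = -0.001859, so d_i = -537.8 mm.
m = −d_i/d_o = +0.2338.
|h_i| = |m|·h_o = 0.2338 × 7.1 = 1.66 mm. The image is virtual, upright and reduced, on the same side as the object.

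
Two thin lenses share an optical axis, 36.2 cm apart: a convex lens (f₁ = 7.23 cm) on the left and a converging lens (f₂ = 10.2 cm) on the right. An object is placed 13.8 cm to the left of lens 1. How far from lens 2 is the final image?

19.8 cm

Lens 1: 1/d_i1 = 1/f₁ − 1/d_o1 = 1/(7.23) − 1/(13.8) = 0.06585, so d_i1 = 15.19 cm.
The intermediate image is 15.19 cm to the right of lens 1, which is 36.2 − (15.19) = 21.01 cm to the left of lens 2, so d_o2 = +21.01 cm.
Lens 2: 1/d_i2 = 1/f₂ − 1/d_o2 = 1/(10.2) − 1/(21.01) = 0.05044, so d_i2 = 19.8 cm.
The final image is real, 19.8 cm to the right of lens 2 (overall magnification ≈ 1.0).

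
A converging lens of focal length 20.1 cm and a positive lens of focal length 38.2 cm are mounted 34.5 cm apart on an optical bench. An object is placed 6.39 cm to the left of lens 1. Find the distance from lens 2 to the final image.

Lens 1: 1/d_i1 = 1/f₁ − 1/d_o1 = 1/(20.1) − 1/(6.39) = -0.1067, so d_i1 = -9.368 cm.
The intermediate image is 9.368 cm to the left of lens 1 (virtual), which is 34.5 − (-9.368) = 43.87 cm to the left of lens 2, so d_o2 = +43.87 cm.
Lens 2: 1/d_i2 = 1/f₂ − 1/d_o2 = 1/(38.2) − 1/(43.87) = 0.003383, so d_i2 = 296 cm.
The final image is real, 296 cm to the right of lens 2 (overall magnification ≈ -9.9).

296 cm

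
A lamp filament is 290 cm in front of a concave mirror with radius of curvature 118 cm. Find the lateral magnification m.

f = R/2 = 118/2 = 59.00 cm.
1/d_i = 1/f − 1/d_o = 1/(59.00) − 1/(290) = 0.01350, so d_i = 74.07 cm.
m = −d_i/d_o = −(74.07)/(290) = -0.255.
The image is real, inverted and reduced, in front of the mirror.

m = -0.255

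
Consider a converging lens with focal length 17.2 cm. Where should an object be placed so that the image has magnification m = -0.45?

m = −d_i/d_o ⇒ d_i = −m·d_o.
1/f = 1/d_o + 1/d_i = 1/d_o − 1/(m·d_o) = (1 − 1/m)/d_o, so d_o = f(1 − 1/m) = (17.20)(1 − 1/(-0.45)) = 55.4 cm.

55.4 cm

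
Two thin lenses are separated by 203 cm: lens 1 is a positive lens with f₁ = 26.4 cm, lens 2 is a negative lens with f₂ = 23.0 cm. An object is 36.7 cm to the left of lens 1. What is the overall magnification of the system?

m = -0.447

Lens 1: 1/d_i1 = 1/(26.4) − 1/(36.7) = 0.01063, so d_i1 = 94.07 cm; m₁ = −d_i1/d_o1 = -2.563.
d_o2 = 203 − (94.07) = 108.9 cm.
f₂ = −23.0 cm (diverging).
Lens 2: 1/d_i2 = 1/(-23.0) − 1/(108.9) = -0.05266, so d_i2 = -18.99 cm; m₂ = −d_i2/d_o2 = +0.1744.
m = m₁·m₂ = (-2.563)(+0.1744) = -0.447.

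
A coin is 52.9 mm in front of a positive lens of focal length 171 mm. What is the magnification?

1/d_i = 1/f − 1/d_o = 1/(171.0) − 1/(52.9) = -0.01306, so d_i = -76.60 mm.
m = −d_i/d_o = −(-76.60)/(52.9) = +1.45.
The image is virtual, upright and enlarged, on the same side as the object.

m = +1.45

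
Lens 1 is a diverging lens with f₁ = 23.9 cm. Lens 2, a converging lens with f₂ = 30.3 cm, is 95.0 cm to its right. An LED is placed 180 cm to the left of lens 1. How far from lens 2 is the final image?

41.0 cm

Lens 1 is diverging, so f₁ = −23.9 cm.
Lens 1: 1/d_i1 = 1/f₁ − 1/d_o1 = 1/(-23.9) − 1/(180) = -0.04740, so d_i1 = -21.10 cm.
The intermediate image is 21.10 cm to the left of lens 1 (virtual), which is 95.0 − (-21.10) = 116.1 cm to the left of lens 2, so d_o2 = +116.1 cm.
Lens 2: 1/d_i2 = 1/f₂ − 1/d_o2 = 1/(30.3) − 1/(116.1) = 0.02439, so d_i2 = 41.0 cm.
The final image is real, 41.0 cm to the right of lens 2 (overall magnification ≈ -0.041).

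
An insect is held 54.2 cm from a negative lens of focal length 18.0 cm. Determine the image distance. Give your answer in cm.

For a negative lens, f = -18.0 cm.
Lens equation: 1/v = 1/f − 1/u = 1/(-18.00) − 1/(54.2) = -0.05556 − 0.01845 = -0.07401, so v = -13.5 cm.
The image is virtual, upright and reduced, on the same side as the object.

13.5 cm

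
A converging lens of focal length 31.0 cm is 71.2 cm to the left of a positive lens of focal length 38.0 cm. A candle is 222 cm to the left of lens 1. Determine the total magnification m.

Lens 1: 1/d_i1 = 1/(31.0) − 1/(222) = 0.02775, so d_i1 = 36.03 cm; m₁ = −d_i1/d_o1 = -0.1623.
d_o2 = 71.2 − (36.03) = 35.17 cm.
Lens 2: 1/d_i2 = 1/(38.0) − 1/(35.17) = -0.002118, so d_i2 = -472.2 cm; m₂ = −d_i2/d_o2 = +13.43.
m = m₁·m₂ = (-0.1623)(+13.43) = -2.18.

m = -2.18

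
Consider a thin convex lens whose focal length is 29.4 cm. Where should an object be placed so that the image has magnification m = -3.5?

m = −d_i/d_o ⇒ d_i = −m·d_o.
1/f = 1/d_o + 1/d_i = 1/d_o − 1/(m·d_o) = (1 − 1/m)/d_o, so d_o = f(1 − 1/m) = (29.40)(1 − 1/(-3.5)) = 37.8 cm.

37.8 cm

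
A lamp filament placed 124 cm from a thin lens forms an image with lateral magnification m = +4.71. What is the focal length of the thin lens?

f = 157 cm (converging)

m = −d_i/d_o ⇒ d_i = −m·d_o = −(+4.71)·(124) = -584.0 cm.
1/f = 1/d_o + 1/d_i = 1/(124) + 1/(-584.0) = 0.006352, so f = 157 cm.
Since f is positive, the thin lens is converging.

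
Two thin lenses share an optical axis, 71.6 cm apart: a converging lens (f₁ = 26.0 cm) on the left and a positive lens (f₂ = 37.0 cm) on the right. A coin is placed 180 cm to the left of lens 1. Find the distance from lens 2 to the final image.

362 cm

Lens 1: 1/d_i1 = 1/f₁ − 1/d_o1 = 1/(26.0) − 1/(180) = 0.03291, so d_i1 = 30.39 cm.
The intermediate image is 30.39 cm to the right of lens 1, which is 71.6 − (30.39) = 41.21 cm to the left of lens 2, so d_o2 = +41.21 cm.
Lens 2: 1/d_i2 = 1/f₂ − 1/d_o2 = 1/(37.0) − 1/(41.21) = 0.002761, so d_i2 = 362 cm.
The final image is real, 362 cm to the right of lens 2 (overall magnification ≈ 1.5).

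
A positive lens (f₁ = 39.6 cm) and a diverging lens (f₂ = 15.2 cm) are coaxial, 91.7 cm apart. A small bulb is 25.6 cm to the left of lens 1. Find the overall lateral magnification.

m = +0.240

Lens 1: 1/d_i1 = 1/(39.6) − 1/(25.6) = -0.01381, so d_i1 = -72.41 cm; m₁ = −d_i1/d_o1 = +2.829.
d_o2 = 91.7 − (-72.41) = 164.1 cm.
f₂ = −15.2 cm (diverging).
Lens 2: 1/d_i2 = 1/(-15.2) − 1/(164.1) = -0.07188, so d_i2 = -13.91 cm; m₂ = −d_i2/d_o2 = +0.08477.
m = m₁·m₂ = (+2.829)(+0.08477) = +0.240.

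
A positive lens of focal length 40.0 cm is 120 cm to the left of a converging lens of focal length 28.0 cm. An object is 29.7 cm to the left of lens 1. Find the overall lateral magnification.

m = -0.524

Lens 1: 1/d_i1 = 1/(40.0) − 1/(29.7) = -0.008670, so d_i1 = -115.3 cm; m₁ = −d_i1/d_o1 = +3.882.
d_o2 = 120 − (-115.3) = 235.3 cm.
Lens 2: 1/d_i2 = 1/(28.0) − 1/(235.3) = 0.03146, so d_i2 = 31.78 cm; m₂ = −d_i2/d_o2 = -0.1351.
m = m₁·m₂ = (+3.882)(-0.1351) = -0.524.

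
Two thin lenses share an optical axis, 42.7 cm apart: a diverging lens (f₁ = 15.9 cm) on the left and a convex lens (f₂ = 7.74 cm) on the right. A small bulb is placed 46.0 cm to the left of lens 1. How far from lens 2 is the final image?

Lens 1 is diverging, so f₁ = −15.9 cm.
Lens 1: 1/d_i1 = 1/f₁ − 1/d_o1 = 1/(-15.9) − 1/(46.0) = -0.08463, so d_i1 = -11.82 cm.
The intermediate image is 11.82 cm to the left of lens 1 (virtual), which is 42.7 − (-11.82) = 54.52 cm to the left of lens 2, so d_o2 = +54.52 cm.
Lens 2: 1/d_i2 = 1/f₂ − 1/d_o2 = 1/(7.74) − 1/(54.52) = 0.1109, so d_i2 = 9.02 cm.
The final image is real, 9.02 cm to the right of lens 2 (overall magnification ≈ -0.043).

9.02 cm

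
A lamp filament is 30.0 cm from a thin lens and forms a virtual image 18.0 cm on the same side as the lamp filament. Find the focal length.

Virtual image ⇒ d_i = −18.0 cm.
1/f = 1/d_o + 1/d_i = 1/(30.0) + 1/(-18.0) = -0.02222, so f = -45.0 cm.
Since f is negative, the thin lens is diverging.

f = -45.0 cm (diverging)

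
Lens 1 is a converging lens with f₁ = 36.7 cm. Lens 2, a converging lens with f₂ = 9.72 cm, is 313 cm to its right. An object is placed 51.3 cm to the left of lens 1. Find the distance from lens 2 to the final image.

Lens 1: 1/d_i1 = 1/f₁ − 1/d_o1 = 1/(36.7) − 1/(51.3) = 0.007755, so d_i1 = 129.0 cm.
The intermediate image is 129.0 cm to the right of lens 1, which is 313 − (129.0) = 184.0 cm to the left of lens 2, so d_o2 = +184.0 cm.
Lens 2: 1/d_i2 = 1/f₂ − 1/d_o2 = 1/(9.72) − 1/(184.0) = 0.09745, so d_i2 = 10.3 cm.
The final image is real, 10.3 cm to the right of lens 2 (overall magnification ≈ 0.14).

10.3 cm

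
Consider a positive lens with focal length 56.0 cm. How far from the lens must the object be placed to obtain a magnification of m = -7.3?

63.7 cm

m = −d_i/d_o ⇒ d_i = −m·d_o.
1/f = 1/d_o + 1/d_i = 1/d_o − 1/(m·d_o) = (1 − 1/m)/d_o, so d_o = f(1 − 1/m) = (56.00)(1 − 1/(-7.3)) = 63.7 cm.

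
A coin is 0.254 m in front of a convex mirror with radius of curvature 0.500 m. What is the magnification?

m = +0.496

f = R/2 = 0.500/2 = 0.2500 m; for a convex mirror, f = -0.2500 m.
1/d_i = 1/f − 1/d_o = 1/(-0.2500) − 1/(0.254) = -7.937, so d_i = -0.1260 m.
m = −d_i/d_o = −(-0.1260)/(0.254) = +0.496.
The image is virtual, upright and reduced, behind the mirror.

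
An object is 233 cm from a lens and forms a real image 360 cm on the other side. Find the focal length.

Real image ⇒ d_i = +360 cm.
1/f = 1/d_o + 1/d_i = 1/(233) + 1/(360) = 0.007070, so f = 141 cm.
Since f is positive, the lens is converging.

f = 141 cm (converging)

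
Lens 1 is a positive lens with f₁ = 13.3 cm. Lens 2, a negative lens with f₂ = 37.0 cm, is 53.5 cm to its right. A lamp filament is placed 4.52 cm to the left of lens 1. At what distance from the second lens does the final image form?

22.9 cm

Lens 1: 1/d_i1 = 1/f₁ − 1/d_o1 = 1/(13.3) − 1/(4.52) = -0.1461, so d_i1 = -6.847 cm.
The intermediate image is 6.847 cm to the left of lens 1 (virtual), which is 53.5 − (-6.847) = 60.35 cm to the left of lens 2, so d_o2 = +60.35 cm.
Lens 2 is diverging, so f₂ = −37.0 cm.
Lens 2: 1/d_i2 = 1/f₂ − 1/d_o2 = 1/(-37.0) − 1/(60.35) = -0.04360, so d_i2 = -22.9 cm.
The final image is virtual, 22.9 cm to the left of lens 2 (overall magnification ≈ 0.58).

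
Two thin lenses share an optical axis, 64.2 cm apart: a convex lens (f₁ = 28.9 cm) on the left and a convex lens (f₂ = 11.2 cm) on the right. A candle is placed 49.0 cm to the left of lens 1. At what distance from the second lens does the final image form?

Lens 1: 1/d_i1 = 1/f₁ − 1/d_o1 = 1/(28.9) − 1/(49.0) = 0.01419, so d_i1 = 70.45 cm.
The intermediate image is 70.45 cm to the right of lens 1, which lies 6.250 cm to the right of lens 2 — a virtual object — so d_o2 = −6.250 cm.
Lens 2: 1/d_i2 = 1/f₂ − 1/d_o2 = 1/(11.2) − 1/(-6.250) = 0.2493, so d_i2 = 4.01 cm.
The final image is real, 4.01 cm to the right of lens 2 (overall magnification ≈ -0.92).

4.01 cm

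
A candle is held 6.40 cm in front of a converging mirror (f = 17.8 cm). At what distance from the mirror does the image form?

Mirror equation: 1/d_i = 1/f − 1/d_o = 1/(17.80) − 1/(6.40) = 0.05618 − 0.1562 = -0.1001, so d_i = -9.99 cm.
The image is virtual, upright and enlarged, behind the mirror.

9.99 cm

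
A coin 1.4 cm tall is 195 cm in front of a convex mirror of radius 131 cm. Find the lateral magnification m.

f = R/2 = 131/2 = 65.50 cm; for a convex mirror, f = -65.50 cm.
1/d_i = 1/f − 1/d_o = 1/(-65.50) − 1/(195) = -0.02040, so d_i = -49.03 cm.
m = −d_i/d_o = −(-49.03)/(195) = +0.251.
The image is virtual, upright and reduced, behind the mirror.

m = +0.251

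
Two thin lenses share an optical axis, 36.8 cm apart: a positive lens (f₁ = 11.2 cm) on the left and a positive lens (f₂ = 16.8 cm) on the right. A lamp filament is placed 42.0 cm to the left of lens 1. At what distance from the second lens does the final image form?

Lens 1: 1/d_i1 = 1/f₁ − 1/d_o1 = 1/(11.2) − 1/(42.0) = 0.06548, so d_i1 = 15.27 cm.
The intermediate image is 15.27 cm to the right of lens 1, which is 36.8 − (15.27) = 21.53 cm to the left of lens 2, so d_o2 = +21.53 cm.
Lens 2: 1/d_i2 = 1/f₂ − 1/d_o2 = 1/(16.8) − 1/(21.53) = 0.01308, so d_i2 = 76.5 cm.
The final image is real, 76.5 cm to the right of lens 2 (overall magnification ≈ 1.3).

76.5 cm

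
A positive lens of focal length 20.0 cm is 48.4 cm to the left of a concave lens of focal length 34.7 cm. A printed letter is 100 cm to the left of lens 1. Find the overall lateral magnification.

m = -0.149

Lens 1: 1/d_i1 = 1/(20.0) − 1/(100) = 0.04000, so d_i1 = 25.00 cm; m₁ = −d_i1/d_o1 = -0.2500.
d_o2 = 48.4 − (25.00) = 23.40 cm.
f₂ = −34.7 cm (diverging).
Lens 2: 1/d_i2 = 1/(-34.7) − 1/(23.40) = -0.07155, so d_i2 = -13.98 cm; m₂ = −d_i2/d_o2 = +0.5972.
m = m₁·m₂ = (-0.2500)(+0.5972) = -0.149.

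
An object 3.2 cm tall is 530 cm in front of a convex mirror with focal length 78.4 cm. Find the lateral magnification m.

m = +0.129

For a convex mirror, f = -78.4 cm.
1/d_i = 1/f − 1/d_o = 1/(-78.40) − 1/(530) = -0.01464, so d_i = -68.30 cm.
m = −d_i/d_o = −(-68.30)/(530) = +0.129.
The image is virtual, upright and reduced, behind the mirror.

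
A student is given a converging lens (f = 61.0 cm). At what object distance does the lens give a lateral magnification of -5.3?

m = −d_i/d_o ⇒ d_i = −m·d_o.
1/f = 1/d_o + 1/d_i = 1/d_o − 1/(m·d_o) = (1 − 1/m)/d_o, so d_o = f(1 − 1/m) = (61.00)(1 − 1/(-5.3)) = 72.5 cm.

72.5 cm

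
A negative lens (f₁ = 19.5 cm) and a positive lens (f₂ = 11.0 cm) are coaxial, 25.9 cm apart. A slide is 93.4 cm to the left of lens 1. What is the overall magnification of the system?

m = -0.0612

f₁ = −19.5 cm (diverging).
Lens 1: 1/d_i1 = 1/(-19.5) − 1/(93.4) = -0.06199, so d_i1 = -16.13 cm; m₁ = −d_i1/d_o1 = +0.1727.
d_o2 = 25.9 − (-16.13) = 42.03 cm.
Lens 2: 1/d_i2 = 1/(11.0) − 1/(42.03) = 0.06712, so d_i2 = 14.90 cm; m₂ = −d_i2/d_o2 = -0.3545.
m = m₁·m₂ = (+0.1727)(-0.3545) = -0.0612.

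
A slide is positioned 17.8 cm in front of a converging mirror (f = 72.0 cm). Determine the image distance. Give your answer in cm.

Mirror equation: 1/s_i = 1/f − 1/s_o = 1/(72.00) − 1/(17.8) = 0.01389 − 0.05618 = -0.04229, so s_i = -23.6 cm.
The image is virtual, upright and enlarged, behind the mirror.

23.6 cm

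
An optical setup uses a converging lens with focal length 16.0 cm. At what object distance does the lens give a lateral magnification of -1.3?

28.3 cm

m = −d_i/d_o ⇒ d_i = −m·d_o.
1/f = 1/d_o + 1/d_i = 1/d_o − 1/(m·d_o) = (1 − 1/m)/d_o, so d_o = f(1 − 1/m) = (16.00)(1 − 1/(-1.3)) = 28.3 cm.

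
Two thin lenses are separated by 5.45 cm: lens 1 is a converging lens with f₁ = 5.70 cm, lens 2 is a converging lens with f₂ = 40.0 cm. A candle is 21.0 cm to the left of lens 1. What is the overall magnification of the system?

m = -0.352

Lens 1: 1/d_i1 = 1/(5.70) − 1/(21.0) = 0.1278, so d_i1 = 7.824 cm; m₁ = −d_i1/d_o1 = -0.3726.
d_o2 = 5.45 − (7.824) = -2.374 cm (virtual object).
Lens 2: 1/d_i2 = 1/(40.0) − 1/(-2.374) = 0.4462, so d_i2 = 2.241 cm; m₂ = −d_i2/d_o2 = +0.9440.
m = m₁·m₂ = (-0.3726)(+0.9440) = -0.352.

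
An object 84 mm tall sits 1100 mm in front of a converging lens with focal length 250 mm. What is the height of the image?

1/d_i = 1/f − 1/d_o = 1/(250.0) − 1/(1100) = 0.003091, so d_i = 323.5 mm.
m = −d_i/d_o = -0.2941.
|h_i| = |m|·h_o = 0.2941 × 84 = 24.7 mm. The image is real, inverted and reduced, on the far side of the lens.

24.7 mm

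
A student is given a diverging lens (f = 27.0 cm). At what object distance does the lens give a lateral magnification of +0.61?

17.3 cm

For a diverging lens, f = -27.0 cm.
m = −d_i/d_o ⇒ d_i = −m·d_o.
1/f = 1/d_o + 1/d_i = 1/d_o − 1/(m·d_o) = (1 − 1/m)/d_o, so d_o = f(1 − 1/m) = (-27.00)(1 − 1/(+0.61)) = 17.3 cm.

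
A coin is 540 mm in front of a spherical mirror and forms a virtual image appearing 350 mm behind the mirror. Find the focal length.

f = -995 mm (convex)

Virtual image ⇒ d_i = −350 mm.
1/f = 1/d_o + 1/d_i = 1/(540) + 1/(-350) = -0.001005, so f = -995 mm.
Since f is negative, the spherical mirror is convex.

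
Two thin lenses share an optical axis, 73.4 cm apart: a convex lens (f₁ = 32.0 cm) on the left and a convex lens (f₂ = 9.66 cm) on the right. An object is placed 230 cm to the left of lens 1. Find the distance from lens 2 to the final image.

Lens 1: 1/d_i1 = 1/f₁ − 1/d_o1 = 1/(32.0) − 1/(230) = 0.02690, so d_i1 = 37.17 cm.
The intermediate image is 37.17 cm to the right of lens 1, which is 73.4 − (37.17) = 36.23 cm to the left of lens 2, so d_o2 = +36.23 cm.
Lens 2: 1/d_i2 = 1/f₂ − 1/d_o2 = 1/(9.66) − 1/(36.23) = 0.07592, so d_i2 = 13.2 cm.
The final image is real, 13.2 cm to the right of lens 2 (overall magnification ≈ 0.059).

13.2 cm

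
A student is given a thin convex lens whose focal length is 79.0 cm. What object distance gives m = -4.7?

m = −d_i/d_o ⇒ d_i = −m·d_o.
1/f = 1/d_o + 1/d_i = 1/d_o − 1/(m·d_o) = (1 − 1/m)/d_o, so d_o = f(1 − 1/m) = (79.00)(1 − 1/(-4.7)) = 95.8 cm.

95.8 cm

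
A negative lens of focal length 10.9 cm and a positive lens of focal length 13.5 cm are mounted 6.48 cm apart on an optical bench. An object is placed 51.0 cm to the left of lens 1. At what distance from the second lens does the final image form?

Lens 1 is diverging, so f₁ = −10.9 cm.
Lens 1: 1/d_i1 = 1/f₁ − 1/d_o1 = 1/(-10.9) − 1/(51.0) = -0.1114, so d_i1 = -8.981 cm.
The intermediate image is 8.981 cm to the left of lens 1 (virtual), which is 6.48 − (-8.981) = 15.46 cm to the left of lens 2, so d_o2 = +15.46 cm.
Lens 2: 1/d_i2 = 1/f₂ − 1/d_o2 = 1/(13.5) − 1/(15.46) = 0.009391, so d_i2 = 106 cm.
The final image is real, 106 cm to the right of lens 2 (overall magnification ≈ -1.2).

106 cm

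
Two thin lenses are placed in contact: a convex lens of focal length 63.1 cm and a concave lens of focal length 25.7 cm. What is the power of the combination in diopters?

P₁ = 1/f₁ = 1/(0.631 m) = +1.585 D; P₂ = 1/f₂ = 1/(-0.257 m) = -3.891 D.
For thin lenses in contact, P = P₁ + P₂ = (+1.585) + (-3.891) = -2.31 D.

P = -2.31 D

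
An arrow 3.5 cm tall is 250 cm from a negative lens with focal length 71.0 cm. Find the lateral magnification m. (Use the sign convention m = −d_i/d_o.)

For a negative lens, f = -71.0 cm.
1/d_i = 1/f − 1/d_o = 1/(-71.00) − 1/(250) = -0.01808, so d_i = -55.30 cm.
m = −d_i/d_o = −(-55.30)/(250) = +0.221.
The image is virtual, upright and reduced, on the same side as the object.

m = +0.221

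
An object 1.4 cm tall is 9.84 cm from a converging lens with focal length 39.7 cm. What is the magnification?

m = +1.33

1/d_i = 1/f − 1/d_o = 1/(39.70) − 1/(9.84) = -0.07644, so d_i = -13.08 cm.
m = −d_i/d_o = −(-13.08)/(9.84) = +1.33.
The image is virtual, upright and enlarged, on the same side as the object.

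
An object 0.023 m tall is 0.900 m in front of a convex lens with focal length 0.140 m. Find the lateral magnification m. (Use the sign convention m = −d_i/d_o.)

1/d_i = 1/f − 1/d_o = 1/(0.1400) − 1/(0.900) = 6.032, so d_i = 0.1658 m.
m = −d_i/d_o = −(0.1658)/(0.900) = -0.184.
The image is real, inverted and reduced, on the far side of the lens.

m = -0.184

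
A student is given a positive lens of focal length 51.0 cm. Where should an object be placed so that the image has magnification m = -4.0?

m = −d_i/d_o ⇒ d_i = −m·d_o.
1/f = 1/d_o + 1/d_i = 1/d_o − 1/(m·d_o) = (1 − 1/m)/d_o, so d_o = f(1 − 1/m) = (51.00)(1 − 1/(-4.0)) = 63.8 cm.

63.8 cm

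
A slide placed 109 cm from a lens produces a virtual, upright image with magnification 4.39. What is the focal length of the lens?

m = −d_i/d_o ⇒ d_i = −m·d_o = −(+4.39)·(109) = -478.5 cm.
1/f = 1/d_o + 1/d_i = 1/(109) + 1/(-478.5) = 0.007084, so f = 141 cm.
Since f is positive, the lens is converging.

f = 141 cm (converging)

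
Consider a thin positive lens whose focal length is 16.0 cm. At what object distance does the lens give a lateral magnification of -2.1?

23.6 cm

m = −d_i/d_o ⇒ d_i = −m·d_o.
1/f = 1/d_o + 1/d_i = 1/d_o − 1/(m·d_o) = (1 − 1/m)/d_o, so d_o = f(1 − 1/m) = (16.00)(1 − 1/(-2.1)) = 23.6 cm.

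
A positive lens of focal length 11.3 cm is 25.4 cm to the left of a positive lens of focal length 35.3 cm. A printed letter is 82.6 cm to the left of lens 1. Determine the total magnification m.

Lens 1: 1/d_i1 = 1/(11.3) − 1/(82.6) = 0.07639, so d_i1 = 13.09 cm; m₁ = −d_i1/d_o1 = -0.1585.
d_o2 = 25.4 − (13.09) = 12.31 cm.
Lens 2: 1/d_i2 = 1/(35.3) − 1/(12.31) = -0.05291, so d_i2 = -18.90 cm; m₂ = −d_i2/d_o2 = +1.535.
m = m₁·m₂ = (-0.1585)(+1.535) = -0.243.

m = -0.243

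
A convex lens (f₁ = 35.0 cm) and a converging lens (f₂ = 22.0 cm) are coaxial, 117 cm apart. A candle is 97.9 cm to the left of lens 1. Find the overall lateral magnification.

m = +0.302

Lens 1: 1/d_i1 = 1/(35.0) − 1/(97.9) = 0.01836, so d_i1 = 54.48 cm; m₁ = −d_i1/d_o1 = -0.5565.
d_o2 = 117 − (54.48) = 62.52 cm.
Lens 2: 1/d_i2 = 1/(22.0) − 1/(62.52) = 0.02946, so d_i2 = 33.94 cm; m₂ = −d_i2/d_o2 = -0.5429.
m = m₁·m₂ = (-0.5565)(-0.5429) = +0.302.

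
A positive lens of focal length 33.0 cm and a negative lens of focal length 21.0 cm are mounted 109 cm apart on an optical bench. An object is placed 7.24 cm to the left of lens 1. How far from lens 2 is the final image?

Lens 1: 1/d_i1 = 1/f₁ − 1/d_o1 = 1/(33.0) − 1/(7.24) = -0.1078, so d_i1 = -9.275 cm.
The intermediate image is 9.275 cm to the left of lens 1 (virtual), which is 109 − (-9.275) = 118.3 cm to the left of lens 2, so d_o2 = +118.3 cm.
Lens 2 is diverging, so f₂ = −21.0 cm.
Lens 2: 1/d_i2 = 1/f₂ − 1/d_o2 = 1/(-21.0) − 1/(118.3) = -0.05607, so d_i2 = -17.8 cm.
The final image is virtual, 17.8 cm to the left of lens 2 (overall magnification ≈ 0.19).

17.8 cm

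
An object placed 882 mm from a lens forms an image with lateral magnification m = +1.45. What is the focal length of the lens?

m = −d_i/d_o ⇒ d_i = −m·d_o = −(+1.45)·(882) = -1279 mm.
1/f = 1/d_o + 1/d_i = 1/(882) + 1/(-1279) = 0.0003519, so f = 2840 mm.
Since f is positive, the lens is converging.

f = 2840 mm (converging)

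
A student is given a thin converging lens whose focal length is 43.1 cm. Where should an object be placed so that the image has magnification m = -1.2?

79.0 cm

m = −d_i/d_o ⇒ d_i = −m·d_o.
1/f = 1/d_o + 1/d_i = 1/d_o − 1/(m·d_o) = (1 − 1/m)/d_o, so d_o = f(1 − 1/m) = (43.10)(1 − 1/(-1.2)) = 79.0 cm.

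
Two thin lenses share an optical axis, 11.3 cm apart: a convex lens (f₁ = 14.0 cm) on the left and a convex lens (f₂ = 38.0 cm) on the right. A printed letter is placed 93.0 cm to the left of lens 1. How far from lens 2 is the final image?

4.56 cm

Lens 1: 1/d_i1 = 1/f₁ − 1/d_o1 = 1/(14.0) − 1/(93.0) = 0.06068, so d_i1 = 16.48 cm.
The intermediate image is 16.48 cm to the right of lens 1, which lies 5.180 cm to the right of lens 2 — a virtual object — so d_o2 = −5.180 cm.
Lens 2: 1/d_i2 = 1/f₂ − 1/d_o2 = 1/(38.0) − 1/(-5.180) = 0.2194, so d_i2 = 4.56 cm.
The final image is real, 4.56 cm to the right of lens 2 (overall magnification ≈ -0.16).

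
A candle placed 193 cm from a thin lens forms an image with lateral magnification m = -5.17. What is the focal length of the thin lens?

f = 162 cm (converging)

m = −d_i/d_o ⇒ d_i = −m·d_o = −(-5.17)·(193) = 997.8 cm.
1/f = 1/d_o + 1/d_i = 1/(193) + 1/(997.8) = 0.006184, so f = 162 cm.
Since f is positive, the thin lens is converging.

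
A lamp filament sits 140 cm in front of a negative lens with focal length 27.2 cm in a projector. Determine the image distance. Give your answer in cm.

22.8 cm

For a negative lens, f = -27.2 cm.
Lens equation: 1/d_i = 1/f − 1/d_o = 1/(-27.20) − 1/(140) = -0.03676 − 0.007143 = -0.04391, so d_i = -22.8 cm.
The image is virtual, upright and reduced, on the same side as the object.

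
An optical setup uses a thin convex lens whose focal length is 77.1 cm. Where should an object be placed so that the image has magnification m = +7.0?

m = −d_i/d_o ⇒ d_i = −m·d_o.
1/f = 1/d_o + 1/d_i = 1/d_o − 1/(m·d_o) = (1 − 1/m)/d_o, so d_o = f(1 − 1/m) = (77.10)(1 − 1/(+7.0)) = 66.1 cm.

66.1 cm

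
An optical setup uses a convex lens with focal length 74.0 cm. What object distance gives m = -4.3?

m = −d_i/d_o ⇒ d_i = −m·d_o.
1/f = 1/d_o + 1/d_i = 1/d_o − 1/(m·d_o) = (1 − 1/m)/d_o, so d_o = f(1 − 1/m) = (74.00)(1 − 1/(-4.3)) = 91.2 cm.

91.2 cm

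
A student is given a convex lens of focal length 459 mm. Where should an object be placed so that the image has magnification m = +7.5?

m = −d_i/d_o ⇒ d_i = −m·d_o.
1/f = 1/d_o + 1/d_i = 1/d_o − 1/(m·d_o) = (1 − 1/m)/d_o, so d_o = f(1 − 1/m) = (459.0)(1 − 1/(+7.5)) = 398 mm.

398 mm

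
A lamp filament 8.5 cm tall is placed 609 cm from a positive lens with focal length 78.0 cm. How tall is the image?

1.25 cm

1/d_i = 1/f − 1/d_o = 1/(78.00) − 1/(609) = 0.01118, so d_i = 89.46 cm.
m = −d_i/d_o = -0.1469.
|h_i| = |m|·h_o = 0.1469 × 8.5 = 1.25 cm. The image is real, inverted and reduced, on the far side of the lens.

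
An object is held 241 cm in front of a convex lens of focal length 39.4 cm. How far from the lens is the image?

47.1 cm

Thin-lens equation: 1/d_i = 1/f − 1/d_o = 1/(39.40) − 1/(241) = 0.02538 − 0.004149 = 0.02123, so d_i = 47.1 cm.
The image is real, inverted and reduced, on the far side of the lens.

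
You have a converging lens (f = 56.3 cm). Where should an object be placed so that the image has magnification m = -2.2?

m = −d_i/d_o ⇒ d_i = −m·d_o.
1/f = 1/d_o + 1/d_i = 1/d_o − 1/(m·d_o) = (1 − 1/m)/d_o, so d_o = f(1 − 1/m) = (56.30)(1 − 1/(-2.2)) = 81.9 cm.

81.9 cm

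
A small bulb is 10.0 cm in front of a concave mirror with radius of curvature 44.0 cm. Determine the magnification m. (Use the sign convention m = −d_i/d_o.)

f = R/2 = 44.0/2 = 22.00 cm.
1/d_i = 1/f − 1/d_o = 1/(22.00) − 1/(10.0) = -0.05455, so d_i = -18.33 cm.
m = −d_i/d_o = −(-18.33)/(10.0) = +1.83.
The image is virtual, upright and enlarged, behind the mirror.

m = +1.83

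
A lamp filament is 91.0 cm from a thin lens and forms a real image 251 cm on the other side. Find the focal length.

Real image ⇒ d_i = +251 cm.
1/f = 1/d_o + 1/d_i = 1/(91.0) + 1/(251) = 0.01497, so f = 66.8 cm.
Since f is positive, the thin lens is converging.

f = 66.8 cm (converging)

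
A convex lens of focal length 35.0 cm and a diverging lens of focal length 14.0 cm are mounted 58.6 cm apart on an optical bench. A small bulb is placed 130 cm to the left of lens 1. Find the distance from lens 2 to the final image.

Lens 1: 1/d_i1 = 1/f₁ − 1/d_o1 = 1/(35.0) − 1/(130) = 0.02088, so d_i1 = 47.89 cm.
The intermediate image is 47.89 cm to the right of lens 1, which is 58.6 − (47.89) = 10.71 cm to the left of lens 2, so d_o2 = +10.71 cm.
Lens 2 is diverging, so f₂ = −14.0 cm.
Lens 2: 1/d_i2 = 1/f₂ − 1/d_o2 = 1/(-14.0) − 1/(10.71) = -0.1648, so d_i2 = -6.07 cm.
The final image is virtual, 6.07 cm to the left of lens 2 (overall magnification ≈ -0.21).

6.07 cm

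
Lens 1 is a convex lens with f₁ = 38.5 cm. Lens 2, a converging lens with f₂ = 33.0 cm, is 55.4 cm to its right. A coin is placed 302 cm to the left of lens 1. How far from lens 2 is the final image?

17.1 cm

Lens 1: 1/d_i1 = 1/f₁ − 1/d_o1 = 1/(38.5) − 1/(302) = 0.02266, so d_i1 = 44.13 cm.
The intermediate image is 44.13 cm to the right of lens 1, which is 55.4 − (44.13) = 11.27 cm to the left of lens 2, so d_o2 = +11.27 cm.
Lens 2: 1/d_i2 = 1/f₂ − 1/d_o2 = 1/(33.0) − 1/(11.27) = -0.05843, so d_i2 = -17.1 cm.
The final image is virtual, 17.1 cm to the left of lens 2 (overall magnification ≈ -0.22).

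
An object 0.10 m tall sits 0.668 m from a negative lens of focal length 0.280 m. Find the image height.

0.0295 m

For a negative lens, f = -0.280 m.
1/d_i = 1/f − 1/d_o = 1/(-0.2800) − 1/(0.668) = -5.068, so d_i = -0.1973 m.
m = −d_i/d_o = +0.2954.
|h_i| = |m|·h_o = 0.2954 × 0.10 = 0.0295 m. The image is virtual, upright and reduced, on the same side as the object.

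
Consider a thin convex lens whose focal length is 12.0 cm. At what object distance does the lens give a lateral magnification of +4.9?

m = −d_i/d_o ⇒ d_i = −m·d_o.
1/f = 1/d_o + 1/d_i = 1/d_o − 1/(m·d_o) = (1 − 1/m)/d_o, so d_o = f(1 − 1/m) = (12.00)(1 − 1/(+4.9)) = 9.55 cm.

9.55 cm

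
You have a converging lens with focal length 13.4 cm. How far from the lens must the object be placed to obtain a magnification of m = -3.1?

17.7 cm

m = −d_i/d_o ⇒ d_i = −m·d_o.
1/f = 1/d_o + 1/d_i = 1/d_o − 1/(m·d_o) = (1 − 1/m)/d_o, so d_o = f(1 − 1/m) = (13.40)(1 − 1/(-3.1)) = 17.7 cm.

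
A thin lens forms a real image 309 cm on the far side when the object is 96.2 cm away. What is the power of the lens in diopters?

P = +1.36 D

d_i = +309 cm.
1/f = 1/d_o + 1/d_i = 1/(96.2) + 1/(309) = 0.01363 cm⁻¹.
f = 73.36 cm = 0.7336 m, so P = 1/f = +1.36 D.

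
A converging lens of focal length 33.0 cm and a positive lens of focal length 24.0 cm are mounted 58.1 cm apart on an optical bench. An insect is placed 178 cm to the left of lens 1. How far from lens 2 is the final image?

65.9 cm

Lens 1: 1/d_i1 = 1/f₁ − 1/d_o1 = 1/(33.0) − 1/(178) = 0.02469, so d_i1 = 40.51 cm.
The intermediate image is 40.51 cm to the right of lens 1, which is 58.1 − (40.51) = 17.59 cm to the left of lens 2, so d_o2 = +17.59 cm.
Lens 2: 1/d_i2 = 1/f₂ − 1/d_o2 = 1/(24.0) − 1/(17.59) = -0.01518, so d_i2 = -65.9 cm.
The final image is virtual, 65.9 cm to the left of lens 2 (overall magnification ≈ -0.85).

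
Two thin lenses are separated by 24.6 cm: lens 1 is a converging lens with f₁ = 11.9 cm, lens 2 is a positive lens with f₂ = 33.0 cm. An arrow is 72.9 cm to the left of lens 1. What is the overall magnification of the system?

Lens 1: 1/d_i1 = 1/(11.9) − 1/(72.9) = 0.07032, so d_i1 = 14.22 cm; m₁ = −d_i1/d_o1 = -0.1951.
d_o2 = 24.6 − (14.22) = 10.38 cm.
Lens 2: 1/d_i2 = 1/(33.0) − 1/(10.38) = -0.06604, so d_i2 = -15.14 cm; m₂ = −d_i2/d_o2 = +1.459.
m = m₁·m₂ = (-0.1951)(+1.459) = -0.285.

m = -0.285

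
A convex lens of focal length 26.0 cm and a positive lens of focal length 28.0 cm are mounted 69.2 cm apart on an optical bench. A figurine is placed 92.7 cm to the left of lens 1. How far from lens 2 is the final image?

183 cm

Lens 1: 1/d_i1 = 1/f₁ − 1/d_o1 = 1/(26.0) − 1/(92.7) = 0.02767, so d_i1 = 36.13 cm.
The intermediate image is 36.13 cm to the right of lens 1, which is 69.2 − (36.13) = 33.07 cm to the left of lens 2, so d_o2 = +33.07 cm.
Lens 2: 1/d_i2 = 1/f₂ − 1/d_o2 = 1/(28.0) − 1/(33.07) = 0.005475, so d_i2 = 183 cm.
The final image is real, 183 cm to the right of lens 2 (overall magnification ≈ 2.2).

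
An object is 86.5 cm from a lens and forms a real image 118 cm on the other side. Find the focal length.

Real image ⇒ d_i = +118 cm.
1/f = 1/d_o + 1/d_i = 1/(86.5) + 1/(118) = 0.02004, so f = 49.9 cm.
Since f is positive, the lens is converging.

f = 49.9 cm (converging)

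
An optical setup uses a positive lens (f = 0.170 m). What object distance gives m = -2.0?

m = −d_i/d_o ⇒ d_i = −m·d_o.
1/f = 1/d_o + 1/d_i = 1/d_o − 1/(m·d_o) = (1 − 1/m)/d_o, so d_o = f(1 − 1/m) = (0.1700)(1 − 1/(-2.0)) = 0.255 m.

0.255 m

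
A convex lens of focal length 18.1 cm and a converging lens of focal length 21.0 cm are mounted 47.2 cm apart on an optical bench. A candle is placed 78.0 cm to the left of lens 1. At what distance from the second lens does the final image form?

189 cm

Lens 1: 1/d_i1 = 1/f₁ − 1/d_o1 = 1/(18.1) − 1/(78.0) = 0.04243, so d_i1 = 23.57 cm.
The intermediate image is 23.57 cm to the right of lens 1, which is 47.2 − (23.57) = 23.63 cm to the left of lens 2, so d_o2 = +23.63 cm.
Lens 2: 1/d_i2 = 1/f₂ − 1/d_o2 = 1/(21.0) − 1/(23.63) = 0.005300, so d_i2 = 189 cm.
The final image is real, 189 cm to the right of lens 2 (overall magnification ≈ 2.4).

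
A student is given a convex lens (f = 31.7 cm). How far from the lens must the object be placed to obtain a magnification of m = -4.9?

38.2 cm

m = −d_i/d_o ⇒ d_i = −m·d_o.
1/f = 1/d_o + 1/d_i = 1/d_o − 1/(m·d_o) = (1 − 1/m)/d_o, so d_o = f(1 − 1/m) = (31.70)(1 − 1/(-4.9)) = 38.2 cm.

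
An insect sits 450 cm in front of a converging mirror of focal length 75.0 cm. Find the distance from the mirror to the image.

90.0 cm

Mirror equation: 1/v = 1/f − 1/u = 1/(75.00) − 1/(450) = 0.01333 − 0.002222 = 0.01111, so v = 90.0 cm.
The image is real, inverted and reduced, in front of the mirror.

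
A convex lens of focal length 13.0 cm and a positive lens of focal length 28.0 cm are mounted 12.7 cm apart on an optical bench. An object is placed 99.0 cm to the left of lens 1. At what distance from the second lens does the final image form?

Lens 1: 1/d_i1 = 1/f₁ − 1/d_o1 = 1/(13.0) − 1/(99.0) = 0.06682, so d_i1 = 14.97 cm.
The intermediate image is 14.97 cm to the right of lens 1, which lies 2.270 cm to the right of lens 2 — a virtual object — so d_o2 = −2.270 cm.
Lens 2: 1/d_i2 = 1/f₂ − 1/d_o2 = 1/(28.0) − 1/(-2.270) = 0.4762, so d_i2 = 2.10 cm.
The final image is real, 2.10 cm to the right of lens 2 (overall magnification ≈ -0.14).

2.10 cm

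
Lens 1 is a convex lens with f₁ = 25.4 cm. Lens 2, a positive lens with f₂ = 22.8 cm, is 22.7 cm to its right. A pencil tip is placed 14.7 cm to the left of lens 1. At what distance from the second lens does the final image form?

Lens 1: 1/d_i1 = 1/f₁ − 1/d_o1 = 1/(25.4) − 1/(14.7) = -0.02866, so d_i1 = -34.90 cm.
The intermediate image is 34.90 cm to the left of lens 1 (virtual), which is 22.7 − (-34.90) = 57.60 cm to the left of lens 2, so d_o2 = +57.60 cm.
Lens 2: 1/d_i2 = 1/f₂ − 1/d_o2 = 1/(22.8) − 1/(57.60) = 0.02650, so d_i2 = 37.7 cm.
The final image is real, 37.7 cm to the right of lens 2 (overall magnification ≈ -1.6).

37.7 cm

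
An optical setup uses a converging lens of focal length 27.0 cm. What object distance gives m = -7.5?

m = −d_i/d_o ⇒ d_i = −m·d_o.
1/f = 1/d_o + 1/d_i = 1/d_o − 1/(m·d_o) = (1 − 1/m)/d_o, so d_o = f(1 − 1/m) = (27.00)(1 − 1/(-7.5)) = 30.6 cm.

30.6 cm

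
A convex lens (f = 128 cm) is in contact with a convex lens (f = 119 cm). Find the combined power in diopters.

P = +1.62 D

P₁ = 1/f₁ = 1/(1.28 m) = +0.7812 D; P₂ = 1/f₂ = 1/(1.19 m) = +0.8403 D.
For thin lenses in contact, P = P₁ + P₂ = (+0.7812) + (+0.8403) = +1.62 D.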